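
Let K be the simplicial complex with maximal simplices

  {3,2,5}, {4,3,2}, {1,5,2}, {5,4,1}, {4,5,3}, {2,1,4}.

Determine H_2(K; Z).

H_2 = Z.

Order the vertices as 1 < 2 < 3 < 4 < 5. Listing each simplex with vertices in this order, K has dimension 2 with simplices:

  0-simplices (5): [1], [2], [3], [4], [5]
  1-simplices (9): [1,2], [1,4], [1,5], [2,3], [2,4], [2,5], [3,4], [3,5], [4,5]
  2-simplices (6): [1,2,4], [1,2,5], [1,4,5], [2,3,4], [2,3,5], [3,4,5]

giving chain groups C_0 ≅ Z^5, C_1 ≅ Z^9, C_2 ≅ Z^6.

Boundary ∂_1: C_1 → C_0 is given by ∂[p,q] = [q] − [p]. For instance
  ∂[4,5] = [5] − [4].
This gives a 5×9 integer matrix of rank 4; reducing to Smith normal form yields diagonal entries (1,1,1,1).

Boundary ∂_2: C_2 → C_1 maps a triangle to the signed sum of its edges. For instance
  ∂[1,2,4] = [2,4] − [1,4] + [1,2],
  ∂[2,3,4] = [3,4] − [2,4] + [2,3].
This gives a 9×6 integer matrix of rank 5; reducing to Smith normal form yields diagonal entries (1,1,1,1,1).

From H_k ≅ ker(∂_k) / im(∂_{k+1}) we obtain:

  H_2: rank ker ∂_2 − rank ∂_3 = (6 − 5) − 0 = 1, and there is no ∂_3, so H_2 = Z.

(K is a triangulation of the 2-sphere S^2.)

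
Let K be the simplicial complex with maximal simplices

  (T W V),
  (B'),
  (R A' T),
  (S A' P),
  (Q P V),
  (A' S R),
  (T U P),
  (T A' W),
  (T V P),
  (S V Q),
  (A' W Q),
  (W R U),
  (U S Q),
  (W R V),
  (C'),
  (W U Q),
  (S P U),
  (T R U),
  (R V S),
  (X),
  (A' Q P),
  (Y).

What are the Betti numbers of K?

We work with the vertex ordering P < Q < R < S < T < U < V < W < X < Y < A' < B' < C'. The simplices of K, each written with vertices in increasing order, are:

  0-simplices (13): [P], [Q], [R], [S], [T], [U], [V], [W], [X], [Y], [A'], [B'], [C']
  1-simplices (27): (27 of them)
  2-simplices (18): (18 of them)

giving chain groups C_0 ≅ Z^13, C_1 ≅ Z^27, C_2 ≅ Z^18.

∂_1: C_1 → C_0 maps an edge to its endpoints' difference, ∂[p,q] = q − p. For instance
  ∂[U,W] = [W] − [U].
This gives a 13×27 integer matrix of rank 8; reducing to Smith normal form yields diagonal entries (1,1,1,1,1,1,1,1).

The boundary map ∂_2: C_2 → C_1 sends each 2-simplex [p,q,r] to [q,r] − [p,r] + [p,q]. For instance
  ∂[R,V,W] = [V,W] − [R,W] + [R,V],
  ∂[P,S,A'] = [S,A'] − [P,A'] + [P,S].
The 27×18 boundary matrix has rank 18 and Smith normal form diag(1,1,1,1,1,1,1,1,1,1,1,1,1,1,1,1,1,2).

Computing H_k = (kernel of ∂_k) / (image of ∂_{k+1}):

  H_0: rank C_0 − rank ∂_1 = 13 − 8 = 5, and the invariant factors of ∂_1 are all 1, so H_0 = Z^5.
  H_1: rank ker ∂_1 − rank ∂_2 = (27 − 8) − 18 = 1, and ∂_2 has invariant factor 2 > 1, so H_1 = Z ⊕ Z/2.
  H_2: rank ker ∂_2 − rank ∂_3 = (18 − 18) − 0 = 0, and there is no ∂_3, so H_2 = 0.

Hence the Betti numbers are b_0 = 5, b_1 = 1, b_2 = 0.

b_0 = 5, b_1 = 1, b_2 = 0.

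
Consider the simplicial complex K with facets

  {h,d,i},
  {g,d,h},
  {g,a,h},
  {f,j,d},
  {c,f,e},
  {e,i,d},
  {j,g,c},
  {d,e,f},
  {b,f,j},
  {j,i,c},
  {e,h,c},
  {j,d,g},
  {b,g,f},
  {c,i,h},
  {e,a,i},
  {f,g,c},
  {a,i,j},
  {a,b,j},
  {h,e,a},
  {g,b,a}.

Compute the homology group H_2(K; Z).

H_2 = 0.

Order the vertices as a < b < c < d < e < f < g < h < i < j. Listing each simplex with vertices in this order, K has dimension 2 with simplices:

  0-simplices (10): a, b, c, d, e, f, g, h, i, j
  1-simplices (30): ab, ae, ag, ah, ai, aj, bf, bg, bj, ce, cf, cg, ch, ci, cj, de, df, dg, dh, di, dj, ef, eh, ei, fg, fj, gh, gj, hi, ij
  2-simplices (20): abg, abj, aeh, aei, agh, aij, bfg, bfj, cef, ceh, cfg, cgj, chi, cij, def, dei, dfj, dgh, dgj, dhi

giving chain groups C_0 ≅ Z^10, C_1 ≅ Z^30, C_2 ≅ Z^20.

∂_1: C_1 → C_0 sends each edge [p,q] (with p < q) to q − p. For instance
  ∂eh = h − e.
The resulting 10×30 matrix has rank 9, and its Smith normal form has invariant factors (1,1,1,1,1,1,1,1,1).

∂_2: C_2 → C_1 acts by ∂[p,q,r] = [q,r] − [p,r] + [p,q]. For instance
  ∂cef = ef − cf + ce,
  ∂aij = ij − aj + ai.
This gives a 30×20 integer matrix of rank 20; reducing to Smith normal form yields diagonal entries (1,1,1,1,1,1,1,1,1,1,1,1,1,1,1,1,1,1,1,2).

Computing H_k = (kernel of ∂_k) / (image of ∂_{k+1}):

  H_2: rank ker ∂_2 − rank ∂_3 = (20 − 20) − 0 = 0, and there is no ∂_3, so H_2 ≅ 0.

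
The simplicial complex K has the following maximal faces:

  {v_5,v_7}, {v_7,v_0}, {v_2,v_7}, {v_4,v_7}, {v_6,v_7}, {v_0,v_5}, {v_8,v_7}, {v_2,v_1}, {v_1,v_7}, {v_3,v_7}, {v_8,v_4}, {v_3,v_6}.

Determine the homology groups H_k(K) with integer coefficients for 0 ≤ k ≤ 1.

K has 9 vertices, 12 edges.
rank ∂_0 = 0, rank ∂_1 = 8 ⇒ b_0 = 9 − 0 − 8 = 1; all invariant factors of ∂_1 are 1 so no torsion. So H_0 = Z.
rank ∂_1 = 8, rank ∂_2 = 0 ⇒ b_1 = 12 − 8 − 0 = 4. So H_1 = Z^4.

H_0 = Z,  H_1 = Z^4.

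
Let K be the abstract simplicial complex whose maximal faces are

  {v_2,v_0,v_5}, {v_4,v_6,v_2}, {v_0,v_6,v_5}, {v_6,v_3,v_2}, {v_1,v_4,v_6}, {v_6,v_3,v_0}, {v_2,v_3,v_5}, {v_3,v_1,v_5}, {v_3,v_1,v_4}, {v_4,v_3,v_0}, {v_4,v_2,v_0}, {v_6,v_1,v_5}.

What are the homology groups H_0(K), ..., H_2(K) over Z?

Take the total order v_0 < v_1 < v_2 < v_3 < v_4 < v_5 < v_6 on the vertex set. Then K (dimension 2) consists of the simplices:

  0-simplices (7): [v_0], [v_1], [v_2], [v_3], [v_4], [v_5], [v_6]
  1-simplices (18): (18 of them)
  2-simplices (12): (12 of them)

Hence C_0 ≅ Z^7, C_1 ≅ Z^18, C_2 ≅ Z^12.

Boundary ∂_1: C_1 → C_0 sends each edge [p,q] (with p < q) to q − p. For instance
  ∂[v_0,v_3] = [v_3] − [v_0].
This gives a 7×18 integer matrix of rank 6; reducing to Smith normal form yields diagonal entries (1,1,1,1,1,1).

The boundary map ∂_2: C_2 → C_1 maps a triangle to the signed sum of its edges. For instance
  ∂[v_1,v_3,v_4] = [v_3,v_4] − [v_1,v_4] + [v_1,v_3],
  ∂[v_0,v_5,v_6] = [v_5,v_6] − [v_0,v_6] + [v_0,v_5].
The resulting 18×12 matrix has rank 12, and its Smith normal form has invariant factors (1,1,1,1,1,1,1,1,1,1,1,2).

Reading off H_k = ker ∂_k / im ∂_{k+1}:

  H_0: rank C_0 − rank ∂_1 = 7 − 6 = 1, and the invariant factors of ∂_1 are all 1, so H_0 ≅ Z.
  H_1: rank ker ∂_1 − rank ∂_2 = (18 − 6) − 12 = 0, and ∂_2 has invariant factor 2 > 1, so H_1 ≅ Z/2.
  H_2: rank ker ∂_2 − rank ∂_3 = (12 − 12) − 0 = 0, and there is no ∂_3, so H_2 ≅ 0.

As a check, the Euler characteristic is 7 − 18 + 12 = 1, which agrees with 1 − 0 + 0 = 1.

H_0 ≅ Z,  H_1 ≅ Z/2,  H_2 = 0.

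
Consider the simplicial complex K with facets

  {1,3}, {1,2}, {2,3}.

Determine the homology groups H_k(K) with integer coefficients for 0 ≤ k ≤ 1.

Order the vertices as 1 < 2 < 3. Listing each simplex with vertices in this order, K has dimension 1 with simplices:

  0-simplices (3): [1], [2], [3]
  1-simplices (3): [1,2], [1,3], [2,3]

so the chain groups are C_0 ≅ Z^3, C_1 ≅ Z^3.

∂_1: C_1 → C_0 maps an edge to its endpoints' difference, ∂[p,q] = q − p.
This gives a 3×3 integer matrix of rank 2; reducing to Smith normal form yields diagonal entries (1,1).

Reading off H_k = ker ∂_k / im ∂_{k+1}:

  H_0: rank C_0 − rank ∂_1 = 3 − 2 = 1, and the invariant factors of ∂_1 are all 1, so H_0 ≅ Z.
  H_1: rank ker ∂_1 − rank ∂_2 = (3 − 2) − 0 = 1, and there is no ∂_2, so H_1 ≅ Z.

As a check, the Euler characteristic is 3 − 3 = 0, which agrees with 1 − 1 = 0.
(K is a triangulation of the circle S^1.)

H_0 ≅ Z,  H_1 ≅ Z.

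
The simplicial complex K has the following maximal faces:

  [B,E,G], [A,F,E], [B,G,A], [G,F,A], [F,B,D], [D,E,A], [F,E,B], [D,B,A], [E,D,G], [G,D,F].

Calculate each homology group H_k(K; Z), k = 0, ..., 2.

Order the vertices as A < B < D < E < F < G. Listing each simplex with vertices in this order, K has dimension 2 with simplices:

  0-simplices (6): A, B, D, E, F, G
  1-simplices (15): AB, AD, AE, AF, AG, BD, BE, BF, BG, DE, DF, DG, EF, EG, FG
  2-simplices (10): ABD, ABG, ADE, AEF, AFG, BDF, BEF, BEG, DEG, DFG

Hence C_0 ≅ Z^6, C_1 ≅ Z^15, C_2 ≅ Z^10.

Boundary ∂_1: C_1 → C_0 maps an edge to its endpoints' difference, ∂[p,q] = q − p. For instance
  ∂BE = E − B.
The 6×15 boundary matrix has rank 5 and Smith normal form diag(1,1,1,1,1).

∂_2: C_2 → C_1 maps a triangle to the signed sum of its edges. For instance
  ∂BEG = EG − BG + BE,
  ∂ABG = BG − AG + AB.
As a 15×10 matrix over Z this has rank 10, with invariant factors (1,1,1,1,1,1,1,1,1,2).

From H_k ≅ ker(∂_k) / im(∂_{k+1}) we obtain:

  H_0: rank C_0 − rank ∂_1 = 6 − 5 = 1, and the invariant factors of ∂_1 are all 1, so H_0 = Z.
  H_1: rank ker ∂_1 − rank ∂_2 = (15 − 5) − 10 = 0, and ∂_2 has invariant factor 2 > 1, so H_1 = Z_2.
  H_2: rank ker ∂_2 − rank ∂_3 = (10 − 10) − 0 = 0, and there is no ∂_3, so H_2 = 0.

As a check, the Euler characteristic is 6 − 15 + 10 = 1, which agrees with 1 − 0 + 0 = 1.

H_0 ≅ Z,  H_1 ≅ Z_2,  H_2 = 0.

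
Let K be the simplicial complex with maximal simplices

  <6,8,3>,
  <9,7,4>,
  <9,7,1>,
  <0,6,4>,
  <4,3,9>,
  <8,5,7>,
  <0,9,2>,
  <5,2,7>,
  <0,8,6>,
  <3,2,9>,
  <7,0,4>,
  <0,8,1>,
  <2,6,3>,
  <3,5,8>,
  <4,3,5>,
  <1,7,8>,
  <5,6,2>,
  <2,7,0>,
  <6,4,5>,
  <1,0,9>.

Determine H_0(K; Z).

We work with the vertex ordering 0 < 1 < 2 < 3 < 4 < 5 < 6 < 7 < 8 < 9. The simplices of K, each written with vertices in increasing order, are:

  0-simplices (10): [0], [1], [2], [3], [4], [5], [6], [7], [8], [9]
  1-simplices (30): (30 of them)
  2-simplices (20): (20 of them)

Hence C_0 ≅ Z^10, C_1 ≅ Z^30, C_2 ≅ Z^20.

The boundary map ∂_1: C_1 → C_0 is given by ∂[p,q] = [q] − [p].
The 10×30 boundary matrix has rank 9 and Smith normal form diag(1,1,1,1,1,1,1,1,1).

The boundary map ∂_2: C_2 → C_1 acts by ∂[p,q,r] = [q,r] − [p,r] + [p,q]. For instance
  ∂[3,4,9] = [4,9] − [3,9] + [3,4],
  ∂[0,4,7] = [4,7] − [0,7] + [0,4].
As a 30×20 matrix over Z this has rank 20, with invariant factors (1,1,1,1,1,1,1,1,1,1,1,1,1,1,1,1,1,1,1,2).

Reading off H_k = ker ∂_k / im ∂_{k+1}:

  H_0: rank C_0 − rank ∂_1 = 10 − 9 = 1, and the invariant factors of ∂_1 are all 1, so H_0 ≅ Z.

(K is a triangulation of the Klein bottle.)

H_0 = Z.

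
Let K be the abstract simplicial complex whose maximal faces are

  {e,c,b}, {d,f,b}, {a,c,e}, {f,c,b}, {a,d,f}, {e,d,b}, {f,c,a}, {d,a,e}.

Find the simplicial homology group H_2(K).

Take the total order a < b < c < d < e < f on the vertex set. Then K (dimension 2) consists of the simplices:

  0-simplices (6): a, b, c, d, e, f
  1-simplices (12): ac, ad, ae, af, bc, bd, be, bf, ce, cf, de, df
  2-simplices (8): ace, acf, ade, adf, bce, bcf, bde, bdf

giving chain groups C_0 ≅ Z^6, C_1 ≅ Z^12, C_2 ≅ Z^8.

Boundary ∂_1: C_1 → C_0 is given by ∂[p,q] = [q] − [p]. For instance
  ∂bc = c − b.
This gives a 6×12 integer matrix of rank 5; reducing to Smith normal form yields diagonal entries (1,1,1,1,1).

The boundary map ∂_2: C_2 → C_1 maps a triangle to the signed sum of its edges. For instance
  ∂ace = ce − ae + ac,
  ∂bcf = cf − bf + bc.
This gives a 12×8 integer matrix of rank 7; reducing to Smith normal form yields diagonal entries (1,1,1,1,1,1,1).

Now H_k = ker ∂_k / im ∂_{k+1}, so:

  H_2: rank ker ∂_2 − rank ∂_3 = (8 − 7) − 0 = 1, and there is no ∂_3, so H_2 = Z.

H_2 ≅ Z.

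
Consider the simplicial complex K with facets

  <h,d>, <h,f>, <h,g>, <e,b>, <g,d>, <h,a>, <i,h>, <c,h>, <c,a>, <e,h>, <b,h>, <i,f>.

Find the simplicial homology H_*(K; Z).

We work with the vertex ordering a < b < c < d < e < f < g < h < i. The simplices of K, each written with vertices in increasing order, are:

  0-simplices (9): a, b, c, d, e, f, g, h, i
  1-simplices (12): ac, ah, be, bh, ch, dg, dh, eh, fh, fi, gh, hi

giving chain groups C_0 ≅ Z^9, C_1 ≅ Z^12.

∂_1: C_1 → C_0 maps an edge to its endpoints' difference, ∂[p,q] = q − p.
The 9×12 boundary matrix has rank 8 and Smith normal form diag(1,1,1,1,1,1,1,1).

Reading off H_k = ker ∂_k / im ∂_{k+1}:

  H_0: rank C_0 − rank ∂_1 = 9 − 8 = 1, and the invariant factors of ∂_1 are all 1, so H_0 ≅ Z.
  H_1: rank ker ∂_1 − rank ∂_2 = (12 − 8) − 0 = 4, and there is no ∂_2, so H_1 ≅ Z^4.

H_0 = Z,  H_1 = Z^4.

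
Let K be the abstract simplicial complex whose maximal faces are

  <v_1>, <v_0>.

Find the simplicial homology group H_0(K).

Take the total order v_0 < v_1 on the vertex set. Then K (dimension 0) consists of the simplices:

  0-simplices (2): [v_0], [v_1]

so the chain groups are C_0 ≅ Z^2.

From H_k ≅ ker(∂_k) / im(∂_{k+1}) we obtain:

  H_0: rank C_0 − rank ∂_1 = 2 − 0 = 2, and there is no ∂_1, so H_0 ≅ Z^2.

H_0 = Z^2.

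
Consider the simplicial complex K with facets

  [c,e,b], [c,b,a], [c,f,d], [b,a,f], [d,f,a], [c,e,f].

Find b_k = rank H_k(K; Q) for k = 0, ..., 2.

Fix the vertex order a < b < c < d < e < f and write every simplex with vertices in increasing order. Then dim K = 2 and the simplices of K are:

  0-simplices (6): a, b, c, d, e, f
  1-simplices (12): ab, ac, ad, af, bc, be, bf, cd, ce, cf, df, ef
  2-simplices (6): abc, abf, adf, bce, cdf, cef

giving chain groups C_0 ≅ Z^6, C_1 ≅ Z^12, C_2 ≅ Z^6.

Boundary ∂_1: C_1 → C_0 sends each edge [p,q] (with p < q) to q − p.
This gives a 6×12 integer matrix of rank 5; reducing to Smith normal form yields diagonal entries (1,1,1,1,1).

The boundary map ∂_2: C_2 → C_1 sends each 2-simplex [p,q,r] to [q,r] − [p,r] + [p,q]. For instance
  ∂abf = bf − af + ab,
  ∂adf = df − af + ad.
The resulting 12×6 matrix has rank 6, and its Smith normal form has invariant factors (1,1,1,1,1,1).

Reading off H_k = ker ∂_k / im ∂_{k+1}:

  H_0: rank C_0 − rank ∂_1 = 6 − 5 = 1, and the invariant factors of ∂_1 are all 1, so H_0 = Z.
  H_1: rank ker ∂_1 − rank ∂_2 = (12 − 5) − 6 = 1, and the invariant factors of ∂_2 are all 1, so H_1 = Z.
  H_2: rank ker ∂_2 − rank ∂_3 = (6 − 6) − 0 = 0, and there is no ∂_3, so H_2 = 0.

As a check, the Euler characteristic is 6 − 12 + 6 = 0, which agrees with 1 − 1 + 0 = 0.

Hence the Betti numbers are b_0 = 1, b_1 = 1, b_2 = 0.

b_0 = 1, b_1 = 1, b_2 = 0.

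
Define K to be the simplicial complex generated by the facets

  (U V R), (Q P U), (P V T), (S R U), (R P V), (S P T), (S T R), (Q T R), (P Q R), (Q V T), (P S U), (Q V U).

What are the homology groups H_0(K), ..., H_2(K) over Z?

K has 7 vertices, 18 edges, 12 triangles.
rank ∂_0 = 0, rank ∂_1 = 6 ⇒ b_0 = 7 − 0 − 6 = 1; all invariant factors of ∂_1 are 1 so no torsion. So H_0 = Z.
rank ∂_1 = 6, rank ∂_2 = 12 ⇒ b_1 = 18 − 6 − 12 = 0; ∂_2 has invariant factor(s) [2] giving torsion. So H_1 = Z/2Z.
rank ∂_2 = 12, rank ∂_3 = 0 ⇒ b_2 = 12 − 12 − 0 = 0. So H_2 = 0.

H_0 ≅ Z,  H_1 ≅ Z/2Z,  H_2 = 0.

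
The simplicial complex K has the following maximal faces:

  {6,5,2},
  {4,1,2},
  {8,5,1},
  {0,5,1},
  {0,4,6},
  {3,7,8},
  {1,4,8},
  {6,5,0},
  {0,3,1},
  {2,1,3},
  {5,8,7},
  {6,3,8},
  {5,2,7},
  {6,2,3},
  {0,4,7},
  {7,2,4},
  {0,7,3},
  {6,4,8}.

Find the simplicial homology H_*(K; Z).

H_0 ≅ Z,  H_1 ≅ Z^2,  H_2 ≅ Z.

K has 9 vertices, 27 edges, 18 triangles.
rank ∂_0 = 0, rank ∂_1 = 8 ⇒ b_0 = 9 − 0 − 8 = 1; all invariant factors of ∂_1 are 1 so no torsion. So H_0 = Z.
rank ∂_1 = 8, rank ∂_2 = 17 ⇒ b_1 = 27 − 8 − 17 = 2; all invariant factors of ∂_2 are 1 so no torsion. So H_1 = Z^2.
rank ∂_2 = 17, rank ∂_3 = 0 ⇒ b_2 = 18 − 17 − 0 = 1. So H_2 = Z.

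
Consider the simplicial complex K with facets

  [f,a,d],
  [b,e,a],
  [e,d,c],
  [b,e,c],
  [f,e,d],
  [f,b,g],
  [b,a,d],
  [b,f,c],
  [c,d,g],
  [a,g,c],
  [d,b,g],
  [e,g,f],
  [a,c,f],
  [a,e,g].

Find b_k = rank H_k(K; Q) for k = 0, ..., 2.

b_0 = 1, b_1 = 2, b_2 = 1.

K has 7 vertices, 21 edges, 14 triangles.
rank ∂_0 = 0, rank ∂_1 = 6 ⇒ b_0 = 7 − 0 − 6 = 1; all invariant factors of ∂_1 are 1 so no torsion. So H_0 = Z.
rank ∂_1 = 6, rank ∂_2 = 13 ⇒ b_1 = 21 − 6 − 13 = 2; all invariant factors of ∂_2 are 1 so no torsion. So H_1 = Z^2.
rank ∂_2 = 13, rank ∂_3 = 0 ⇒ b_2 = 14 − 13 − 0 = 1. So H_2 = Z.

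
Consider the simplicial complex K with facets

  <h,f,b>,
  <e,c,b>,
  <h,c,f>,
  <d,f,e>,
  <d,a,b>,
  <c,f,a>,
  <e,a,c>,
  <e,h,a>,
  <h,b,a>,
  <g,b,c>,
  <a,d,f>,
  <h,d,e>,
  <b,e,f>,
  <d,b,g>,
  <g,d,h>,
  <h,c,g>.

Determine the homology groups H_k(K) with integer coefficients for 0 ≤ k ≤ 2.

H_0 ≅ Z,  H_1 ≅ Z^2,  H_2 ≅ Z.

Order the vertices as a < b < c < d < e < f < g < h. Listing each simplex with vertices in this order, K has dimension 2 with simplices:

  0-simplices (8): a, b, c, d, e, f, g, h
  1-simplices (24): ab, ac, ad, ae, af, ah, bc, bd, be, bf, bg, bh, ce, cf, cg, ch, de, df, dg, dh, ef, eh, fh, gh
  2-simplices (16): abd, abh, ace, acf, adf, aeh, bce, bcg, bdg, bef, bfh, cfh, cgh, def, deh, dgh

so the chain groups are C_0 ≅ Z^8, C_1 ≅ Z^24, C_2 ≅ Z^16.

∂_1: C_1 → C_0 is given by ∂[p,q] = [q] − [p].
The 8×24 boundary matrix has rank 7 and Smith normal form diag(1,1,1,1,1,1,1).

The boundary map ∂_2: C_2 → C_1 sends each 2-simplex [p,q,r] to [q,r] − [p,r] + [p,q]. For instance
  ∂bce = ce − be + bc,
  ∂adf = df − af + ad.
The 24×16 boundary matrix has rank 15 and Smith normal form diag(1,1,1,1,1,1,1,1,1,1,1,1,1,1,1).

Reading off H_k = ker ∂_k / im ∂_{k+1}:

  H_0: rank C_0 − rank ∂_1 = 8 − 7 = 1, and the invariant factors of ∂_1 are all 1, so H_0 = Z.
  H_1: rank ker ∂_1 − rank ∂_2 = (24 − 7) − 15 = 2, and the invariant factors of ∂_2 are all 1, so H_1 = Z^2.
  H_2: rank ker ∂_2 − rank ∂_3 = (16 − 15) − 0 = 1, and there is no ∂_3, so H_2 = Z.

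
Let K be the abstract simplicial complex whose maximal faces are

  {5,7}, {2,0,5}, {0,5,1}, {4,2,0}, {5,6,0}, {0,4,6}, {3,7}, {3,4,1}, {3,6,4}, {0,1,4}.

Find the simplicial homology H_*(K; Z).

H_0 ≅ Z,  H_1 ≅ Z,  H_2 = 0.

Take the total order 0 < 1 < 2 < 3 < 4 < 5 < 6 < 7 on the vertex set. Then K (dimension 2) consists of the simplices:

  0-simplices (8): [0], [1], [2], [3], [4], [5], [6], [7]
  1-simplices (16): [0,1], [0,2], [0,4], [0,5], [0,6], [1,3], [1,4], [1,5], [2,4], [2,5], [3,4], [3,6], [3,7], [4,6], [5,6], [5,7]
  2-simplices (8): [0,1,4], [0,1,5], [0,2,4], [0,2,5], [0,4,6], [0,5,6], [1,3,4], [3,4,6]

giving chain groups C_0 ≅ Z^8, C_1 ≅ Z^16, C_2 ≅ Z^8.

∂_1: C_1 → C_0 sends each edge [p,q] (with p < q) to q − p.
The 8×16 boundary matrix has rank 7 and Smith normal form diag(1,1,1,1,1,1,1).

The boundary map ∂_2: C_2 → C_1 sends each 2-simplex [p,q,r] to [q,r] − [p,r] + [p,q]. For instance
  ∂[0,4,6] = [4,6] − [0,6] + [0,4],
  ∂[3,4,6] = [4,6] − [3,6] + [3,4].
As a 16×8 matrix over Z this has rank 8, with invariant factors (1,1,1,1,1,1,1,1).

Computing H_k = (kernel of ∂_k) / (image of ∂_{k+1}):

  H_0: rank C_0 − rank ∂_1 = 8 − 7 = 1, and the invariant factors of ∂_1 are all 1, so H_0 = Z.
  H_1: rank ker ∂_1 − rank ∂_2 = (16 − 7) − 8 = 1, and the invariant factors of ∂_2 are all 1, so H_1 = Z.
  H_2: rank ker ∂_2 − rank ∂_3 = (8 − 8) − 0 = 0, and there is no ∂_3, so H_2 = 0.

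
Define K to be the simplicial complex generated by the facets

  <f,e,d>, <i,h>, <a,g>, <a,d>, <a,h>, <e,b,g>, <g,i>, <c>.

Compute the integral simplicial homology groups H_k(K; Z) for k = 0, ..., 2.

H_0 ≅ Z^2,  H_1 ≅ Z^2,  H_2 = 0.

Take the total order a < b < c < d < e < f < g < h < i on the vertex set. Then K (dimension 2) consists of the simplices:

  0-simplices (9): a, b, c, d, e, f, g, h, i
  1-simplices (11): ad, ag, ah, be, bg, de, df, ef, eg, gi, hi
  2-simplices (2): beg, def

so the chain groups are C_0 ≅ Z^9, C_1 ≅ Z^11, C_2 ≅ Z^2.

∂_1: C_1 → C_0 maps an edge to its endpoints' difference, ∂[p,q] = q − p. For instance
  ∂de = e − d.
The 9×11 boundary matrix has rank 7 and Smith normal form diag(1,1,1,1,1,1,1).

Boundary ∂_2: C_2 → C_1 sends each 2-simplex [p,q,r] to [q,r] − [p,r] + [p,q]. For instance
  ∂def = ef − df + de,
  ∂beg = eg − bg + be.
This gives a 11×2 integer matrix of rank 2; reducing to Smith normal form yields diagonal entries (1,1).

From H_k ≅ ker(∂_k) / im(∂_{k+1}) we obtain:

  H_0: rank C_0 − rank ∂_1 = 9 − 7 = 2, and the invariant factors of ∂_1 are all 1, so H_0 ≅ Z^2.
  H_1: rank ker ∂_1 − rank ∂_2 = (11 − 7) − 2 = 2, and the invariant factors of ∂_2 are all 1, so H_1 ≅ Z^2.
  H_2: rank ker ∂_2 − rank ∂_3 = (2 − 2) − 0 = 0, and there is no ∂_3, so H_2 ≅ 0.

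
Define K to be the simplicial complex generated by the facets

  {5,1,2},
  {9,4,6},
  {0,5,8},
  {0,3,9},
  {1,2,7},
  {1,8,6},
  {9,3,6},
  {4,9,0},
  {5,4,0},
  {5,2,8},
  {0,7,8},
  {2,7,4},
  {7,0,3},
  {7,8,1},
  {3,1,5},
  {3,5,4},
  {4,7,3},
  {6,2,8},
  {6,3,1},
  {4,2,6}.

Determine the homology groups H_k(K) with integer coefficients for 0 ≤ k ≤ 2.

H_0 ≅ Z,  H_1 ≅ Z ⊕ Z/2,  H_2 = 0.

We work with the vertex ordering 0 < 1 < 2 < 3 < 4 < 5 < 6 < 7 < 8 < 9. The simplices of K, each written with vertices in increasing order, are:

  0-simplices (10): [0], [1], [2], [3], [4], [5], [6], [7], [8], [9]
  1-simplices (30): (30 of them)
  2-simplices (20): (20 of them)

so the chain groups are C_0 ≅ Z^10, C_1 ≅ Z^30, C_2 ≅ Z^20.

Boundary ∂_1: C_1 → C_0 is given by ∂[p,q] = [q] − [p]. For instance
  ∂[0,4] = [4] − [0].
This gives a 10×30 integer matrix of rank 9; reducing to Smith normal form yields diagonal entries (1,1,1,1,1,1,1,1,1).

The boundary map ∂_2: C_2 → C_1 acts by ∂[p,q,r] = [q,r] − [p,r] + [p,q]. For instance
  ∂[0,3,7] = [3,7] − [0,7] + [0,3],
  ∂[4,6,9] = [6,9] − [4,9] + [4,6].
This gives a 30×20 integer matrix of rank 20; reducing to Smith normal form yields diagonal entries (1,1,1,1,1,1,1,1,1,1,1,1,1,1,1,1,1,1,1,2).

Now H_k = ker ∂_k / im ∂_{k+1}, so:

  H_0: rank C_0 − rank ∂_1 = 10 − 9 = 1, and the invariant factors of ∂_1 are all 1, so H_0 ≅ Z.
  H_1: rank ker ∂_1 − rank ∂_2 = (30 − 9) − 20 = 1, and ∂_2 has invariant factor 2 > 1, so H_1 ≅ Z ⊕ Z/2.
  H_2: rank ker ∂_2 − rank ∂_3 = (20 − 20) − 0 = 0, and there is no ∂_3, so H_2 ≅ 0.

As a check, the Euler characteristic is 10 − 30 + 20 = 0, which agrees with 1 − 1 + 0 = 0.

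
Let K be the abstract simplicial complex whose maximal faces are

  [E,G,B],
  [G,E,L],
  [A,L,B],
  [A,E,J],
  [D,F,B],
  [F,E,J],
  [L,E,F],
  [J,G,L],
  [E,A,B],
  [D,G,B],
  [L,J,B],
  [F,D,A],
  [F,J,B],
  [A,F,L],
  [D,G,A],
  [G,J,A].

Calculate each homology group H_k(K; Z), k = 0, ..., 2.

H_0 ≅ Z,  H_1 ≅ Z^2,  H_2 ≅ Z.

Take the total order A < B < D < E < F < G < J < L on the vertex set. Then K (dimension 2) consists of the simplices:

  0-simplices (8): A, B, D, E, F, G, J, L
  1-simplices (24): AB, AD, AE, AF, AG, AJ, AL, BD, BE, BF, BG, BJ, BL, DF, DG, EF, EG, EJ, EL, FJ, FL, GJ, GL, JL
  2-simplices (16): ABE, ABL, ADF, ADG, AEJ, AFL, AGJ, BDF, BDG, BEG, BFJ, BJL, EFJ, EFL, EGL, GJL

Hence C_0 ≅ Z^8, C_1 ≅ Z^24, C_2 ≅ Z^16.

Boundary ∂_1: C_1 → C_0 maps an edge to its endpoints' difference, ∂[p,q] = q − p. For instance
  ∂AJ = J − A.
This gives a 8×24 integer matrix of rank 7; reducing to Smith normal form yields diagonal entries (1,1,1,1,1,1,1).

∂_2: C_2 → C_1 sends each 2-simplex [p,q,r] to [q,r] − [p,r] + [p,q]. For instance
  ∂EFL = FL − EL + EF,
  ∂BDG = DG − BG + BD.
The resulting 24×16 matrix has rank 15, and its Smith normal form has invariant factors (1,1,1,1,1,1,1,1,1,1,1,1,1,1,1).

Reading off H_k = ker ∂_k / im ∂_{k+1}:

  H_0: rank C_0 − rank ∂_1 = 8 − 7 = 1, and the invariant factors of ∂_1 are all 1, so H_0 = Z.
  H_1: rank ker ∂_1 − rank ∂_2 = (24 − 7) − 15 = 2, and the invariant factors of ∂_2 are all 1, so H_1 = Z^2.
  H_2: rank ker ∂_2 − rank ∂_3 = (16 − 15) − 0 = 1, and there is no ∂_3, so H_2 = Z.

(K is a triangulation of the torus T^2.)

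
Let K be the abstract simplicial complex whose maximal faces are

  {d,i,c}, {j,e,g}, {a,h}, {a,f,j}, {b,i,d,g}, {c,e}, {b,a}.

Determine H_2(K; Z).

H_2 ≅ 0.

Take the total order a < b < c < d < e < f < g < h < i < j on the vertex set. Then K (dimension 3) consists of the simplices:

  0-simplices (10): a, b, c, d, e, f, g, h, i, j
  1-simplices (17): ab, af, ah, aj, bd, bg, bi, cd, ce, ci, dg, di, eg, ej, fj, gi, gj
  2-simplices (7): afj, bdg, bdi, bgi, cdi, dgi, egj
  3-simplices (1): bdgi

Hence C_0 ≅ Z^10, C_1 ≅ Z^17, C_2 ≅ Z^7, C_3 ≅ Z^1.

Boundary ∂_1: C_1 → C_0 sends each edge [p,q] (with p < q) to q − p.
As a 10×17 matrix over Z this has rank 9, with invariant factors (1,1,1,1,1,1,1,1,1).

The boundary map ∂_2: C_2 → C_1 maps a triangle to the signed sum of its edges. For instance
  ∂cdi = di − ci + cd,
  ∂bdi = di − bi + bd.
As a 17×7 matrix over Z this has rank 6, with invariant factors (1,1,1,1,1,1).

∂_3: C_3 → C_2 sends each 3-simplex σ to the alternating sum Σ_i (−1)^i (σ with its i-th vertex removed). For instance
  ∂bdgi = dgi − bgi + bdi − bdg.
The resulting 7×1 matrix has rank 1, and its Smith normal form has invariant factors (1).

Computing H_k = (kernel of ∂_k) / (image of ∂_{k+1}):

  H_2: rank ker ∂_2 − rank ∂_3 = (7 − 6) − 1 = 0, and the invariant factors of ∂_3 are all 1, so H_2 = 0.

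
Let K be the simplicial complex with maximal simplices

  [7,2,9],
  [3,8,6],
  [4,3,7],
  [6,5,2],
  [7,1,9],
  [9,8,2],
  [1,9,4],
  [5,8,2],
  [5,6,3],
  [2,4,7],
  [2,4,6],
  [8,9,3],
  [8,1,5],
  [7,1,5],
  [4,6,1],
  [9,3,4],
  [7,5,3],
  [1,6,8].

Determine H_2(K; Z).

H_2 = 0.

Take the total order 1 < 2 < 3 < 4 < 5 < 6 < 7 < 8 < 9 on the vertex set. Then K (dimension 2) consists of the simplices:

  0-simplices (9): [1], [2], [3], [4], [5], [6], [7], [8], [9]
  1-simplices (27): (27 of them)
  2-simplices (18): [1,4,6], [1,4,9], [1,5,7], [1,5,8], [1,6,8], [1,7,9], [2,4,6], [2,4,7], [2,5,6], [2,5,8], [2,7,9], [2,8,9], [3,4,7], [3,4,9], [3,5,6], [3,5,7], [3,6,8], [3,8,9]

so the chain groups are C_0 ≅ Z^9, C_1 ≅ Z^27, C_2 ≅ Z^18.

∂_1: C_1 → C_0 is given by ∂[p,q] = [q] − [p].
The 9×27 boundary matrix has rank 8 and Smith normal form diag(1,1,1,1,1,1,1,1).

∂_2: C_2 → C_1 acts by ∂[p,q,r] = [q,r] − [p,r] + [p,q]. For instance
  ∂[3,8,9] = [8,9] − [3,9] + [3,8],
  ∂[1,5,7] = [5,7] − [1,7] + [1,5].
As a 27×18 matrix over Z this has rank 18, with invariant factors (1,1,1,1,1,1,1,1,1,1,1,1,1,1,1,1,1,2).

Reading off H_k = ker ∂_k / im ∂_{k+1}:

  H_2: rank ker ∂_2 − rank ∂_3 = (18 − 18) − 0 = 0, and there is no ∂_3, so H_2 = 0.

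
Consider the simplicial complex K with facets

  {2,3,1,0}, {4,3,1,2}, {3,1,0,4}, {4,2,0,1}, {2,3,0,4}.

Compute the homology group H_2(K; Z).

Take the total order 0 < 1 < 2 < 3 < 4 on the vertex set. Then K (dimension 3) consists of the simplices:

  0-simplices (5): [0], [1], [2], [3], [4]
  1-simplices (10): [0,1], [0,2], [0,3], [0,4], [1,2], [1,3], [1,4], [2,3], [2,4], [3,4]
  2-simplices (10): [0,1,2], [0,1,3], [0,1,4], [0,2,3], [0,2,4], [0,3,4], [1,2,3], [1,2,4], [1,3,4], [2,3,4]
  3-simplices (5): [0,1,2,3], [0,1,2,4], [0,1,3,4], [0,2,3,4], [1,2,3,4]

giving chain groups C_0 ≅ Z^5, C_1 ≅ Z^10, C_2 ≅ Z^10, C_3 ≅ Z^5.

The boundary map ∂_1: C_1 → C_0 sends each edge [p,q] (with p < q) to q − p. For instance
  ∂[2,4] = [4] − [2].
The resulting 5×10 matrix has rank 4, and its Smith normal form has invariant factors (1,1,1,1).

Boundary ∂_2: C_2 → C_1 maps a triangle to the signed sum of its edges. For instance
  ∂[0,1,4] = [1,4] − [0,4] + [0,1],
  ∂[1,2,3] = [2,3] − [1,3] + [1,2].
This gives a 10×10 integer matrix of rank 6; reducing to Smith normal form yields diagonal entries (1,1,1,1,1,1).

Boundary ∂_3: C_3 → C_2 sends each 3-simplex σ to the alternating sum Σ_i (−1)^i (σ with its i-th vertex removed). For instance
  ∂[1,2,3,4] = [2,3,4] − [1,3,4] + [1,2,4] − [1,2,3],
  ∂[0,2,3,4] = [2,3,4] − [0,3,4] + [0,2,4] − [0,2,3].
As a 10×5 matrix over Z this has rank 4, with invariant factors (1,1,1,1).

Reading off H_k = ker ∂_k / im ∂_{k+1}:

  H_2: rank ker ∂_2 − rank ∂_3 = (10 − 6) − 4 = 0, and the invariant factors of ∂_3 are all 1, so H_2 ≅ 0.

H_2 = 0.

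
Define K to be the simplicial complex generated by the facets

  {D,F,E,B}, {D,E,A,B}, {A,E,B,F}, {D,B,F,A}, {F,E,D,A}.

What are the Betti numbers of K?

We work with the vertex ordering A < B < D < E < F. The simplices of K, each written with vertices in increasing order, are:

  0-simplices (5): A, B, D, E, F
  1-simplices (10): AB, AD, AE, AF, BD, BE, BF, DE, DF, EF
  2-simplices (10): ABD, ABE, ABF, ADE, ADF, AEF, BDE, BDF, BEF, DEF
  3-simplices (5): ABDE, ABDF, ABEF, ADEF, BDEF

giving chain groups C_0 ≅ Z^5, C_1 ≅ Z^10, C_2 ≅ Z^10, C_3 ≅ Z^5.

The boundary map ∂_1: C_1 → C_0 maps an edge to its endpoints' difference, ∂[p,q] = q − p. For instance
  ∂BF = F − B.
This gives a 5×10 integer matrix of rank 4; reducing to Smith normal form yields diagonal entries (1,1,1,1).

Boundary ∂_2: C_2 → C_1 maps a triangle to the signed sum of its edges. For instance
  ∂ABF = BF − AF + AB,
  ∂ABD = BD − AD + AB.
As a 10×10 matrix over Z this has rank 6, with invariant factors (1,1,1,1,1,1).

The boundary map ∂_3: C_3 → C_2 sends each 3-simplex σ to the alternating sum Σ_i (−1)^i (σ with its i-th vertex removed). For instance
  ∂BDEF = DEF − BEF + BDF − BDE,
  ∂ABDE = BDE − ADE + ABE − ABD.
The 10×5 boundary matrix has rank 4 and Smith normal form diag(1,1,1,1).

Now H_k = ker ∂_k / im ∂_{k+1}, so:

  H_0: rank C_0 − rank ∂_1 = 5 − 4 = 1, and the invariant factors of ∂_1 are all 1, so H_0 ≅ Z.
  H_1: rank ker ∂_1 − rank ∂_2 = (10 − 4) − 6 = 0, and the invariant factors of ∂_2 are all 1, so H_1 ≅ 0.
  H_2: rank ker ∂_2 − rank ∂_3 = (10 − 6) − 4 = 0, and the invariant factors of ∂_3 are all 1, so H_2 ≅ 0.
  H_3: rank ker ∂_3 − rank ∂_4 = (5 − 4) − 0 = 1, and there is no ∂_4, so H_3 ≅ Z.

As a check, the Euler characteristic is 5 − 10 + 10 − 5 = 0, which agrees with 1 − 0 + 0 − 1 = 0.
(K is a triangulation of the 3-sphere S^3.)

Hence the Betti numbers are b_0 = 1, b_1 = 0, b_2 = 0, b_3 = 1.

b_0 = 1, b_1 = 0, b_2 = 0, b_3 = 1.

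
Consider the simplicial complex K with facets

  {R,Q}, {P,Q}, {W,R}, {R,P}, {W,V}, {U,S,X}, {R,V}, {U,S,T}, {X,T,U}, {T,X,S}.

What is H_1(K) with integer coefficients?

H_1 = Z^2.

Fix the vertex order P < Q < R < S < T < U < V < W < X and write every simplex with vertices in increasing order. Then dim K = 2 and the simplices of K are:

  0-simplices (9): P, Q, R, S, T, U, V, W, X
  1-simplices (12): PQ, PR, QR, RV, RW, ST, SU, SX, TU, TX, UX, VW
  2-simplices (4): STU, STX, SUX, TUX

giving chain groups C_0 ≅ Z^9, C_1 ≅ Z^12, C_2 ≅ Z^4.

Boundary ∂_1: C_1 → C_0 sends each edge [p,q] (with p < q) to q − p. For instance
  ∂SX = X − S.
The resulting 9×12 matrix has rank 7, and its Smith normal form has invariant factors (1,1,1,1,1,1,1).

Boundary ∂_2: C_2 → C_1 sends each 2-simplex [p,q,r] to [q,r] − [p,r] + [p,q]. For instance
  ∂TUX = UX − TX + TU,
  ∂STX = TX − SX + ST.
The resulting 12×4 matrix has rank 3, and its Smith normal form has invariant factors (1,1,1).

Computing H_k = (kernel of ∂_k) / (image of ∂_{k+1}):

  H_1: rank ker ∂_1 − rank ∂_2 = (12 − 7) − 3 = 2, and the invariant factors of ∂_2 are all 1, so H_1 ≅ Z^2.

(K is a triangulation of the disjoint union of the 2-sphere S^2 and a wedge of 2 circles.)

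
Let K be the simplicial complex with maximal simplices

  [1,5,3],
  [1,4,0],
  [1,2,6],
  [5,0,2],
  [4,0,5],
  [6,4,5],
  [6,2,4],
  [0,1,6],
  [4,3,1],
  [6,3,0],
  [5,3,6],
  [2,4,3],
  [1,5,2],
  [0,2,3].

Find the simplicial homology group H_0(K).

Fix the vertex order 0 < 1 < 2 < 3 < 4 < 5 < 6 and write every simplex with vertices in increasing order. Then dim K = 2 and the simplices of K are:

  0-simplices (7): [0], [1], [2], [3], [4], [5], [6]
  1-simplices (21): [0,1], [0,2], [0,3], [0,4], [0,5], [0,6], [1,2], [1,3], [1,4], [1,5], [1,6], [2,3], [2,4], [2,5], [2,6], [3,4], [3,5], [3,6], [4,5], [4,6], [5,6]
  2-simplices (14): [0,1,4], [0,1,6], [0,2,3], [0,2,5], [0,3,6], [0,4,5], [1,2,5], [1,2,6], [1,3,4], [1,3,5], [2,3,4], [2,4,6], [3,5,6], [4,5,6]

Hence C_0 ≅ Z^7, C_1 ≅ Z^21, C_2 ≅ Z^14.

Boundary ∂_1: C_1 → C_0 is given by ∂[p,q] = [q] − [p]. For instance
  ∂[0,5] = [5] − [0].
The 7×21 boundary matrix has rank 6 and Smith normal form diag(1,1,1,1,1,1).

∂_2: C_2 → C_1 maps a triangle to the signed sum of its edges. For instance
  ∂[0,4,5] = [4,5] − [0,5] + [0,4],
  ∂[2,4,6] = [4,6] − [2,6] + [2,4].
As a 21×14 matrix over Z this has rank 13, with invariant factors (1,1,1,1,1,1,1,1,1,1,1,1,1).

From H_k ≅ ker(∂_k) / im(∂_{k+1}) we obtain:

  H_0: rank C_0 − rank ∂_1 = 7 − 6 = 1, and the invariant factors of ∂_1 are all 1, so H_0 = Z.

H_0 = Z.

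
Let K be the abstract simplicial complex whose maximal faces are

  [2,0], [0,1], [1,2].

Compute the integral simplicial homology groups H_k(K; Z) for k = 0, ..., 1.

H_0 ≅ Z,  H_1 ≅ Z.

We work with the vertex ordering 0 < 1 < 2. The simplices of K, each written with vertices in increasing order, are:

  0-simplices (3): [0], [1], [2]
  1-simplices (3): [0,1], [0,2], [1,2]

Hence C_0 ≅ Z^3, C_1 ≅ Z^3.

Boundary ∂_1: C_1 → C_0 maps an edge to its endpoints' difference, ∂[p,q] = q − p.
As a 3×3 matrix over Z this has rank 2, with invariant factors (1,1).

Reading off H_k = ker ∂_k / im ∂_{k+1}:

  H_0: rank C_0 − rank ∂_1 = 3 − 2 = 1, and the invariant factors of ∂_1 are all 1, so H_0 ≅ Z.
  H_1: rank ker ∂_1 − rank ∂_2 = (3 − 2) − 0 = 1, and there is no ∂_2, so H_1 ≅ Z.

As a check, the Euler characteristic is 3 − 3 = 0, which agrees with 1 − 1 = 0.
(K is a triangulation of the circle S^1.)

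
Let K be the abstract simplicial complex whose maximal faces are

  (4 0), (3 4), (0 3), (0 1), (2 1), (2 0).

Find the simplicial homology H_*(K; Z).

H_0 = Z,  H_1 = Z^2.

We work with the vertex ordering 0 < 1 < 2 < 3 < 4. The simplices of K, each written with vertices in increasing order, are:

  0-simplices (5): [0], [1], [2], [3], [4]
  1-simplices (6): [0,1], [0,2], [0,3], [0,4], [1,2], [3,4]

Hence C_0 ≅ Z^5, C_1 ≅ Z^6.

Boundary ∂_1: C_1 → C_0 maps an edge to its endpoints' difference, ∂[p,q] = q − p.
As a 5×6 matrix over Z this has rank 4, with invariant factors (1,1,1,1).

Now H_k = ker ∂_k / im ∂_{k+1}, so:

  H_0: rank C_0 − rank ∂_1 = 5 − 4 = 1, and the invariant factors of ∂_1 are all 1, so H_0 = Z.
  H_1: rank ker ∂_1 − rank ∂_2 = (6 − 4) − 0 = 2, and there is no ∂_2, so H_1 = Z^2.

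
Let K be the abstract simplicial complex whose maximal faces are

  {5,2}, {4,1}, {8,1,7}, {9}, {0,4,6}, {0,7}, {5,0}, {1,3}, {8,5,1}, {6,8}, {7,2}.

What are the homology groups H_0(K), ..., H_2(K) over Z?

H_0 ≅ Z^2,  H_1 ≅ Z^4,  H_2 = 0.

Fix the vertex order 0 < 1 < 2 < 3 < 4 < 5 < 6 < 7 < 8 < 9 and write every simplex with vertices in increasing order. Then dim K = 2 and the simplices of K are:

  0-simplices (10): [0], [1], [2], [3], [4], [5], [6], [7], [8], [9]
  1-simplices (15): [0,4], [0,5], [0,6], [0,7], [1,3], [1,4], [1,5], [1,7], [1,8], [2,5], [2,7], [4,6], [5,8], [6,8], [7,8]
  2-simplices (3): [0,4,6], [1,5,8], [1,7,8]

giving chain groups C_0 ≅ Z^10, C_1 ≅ Z^15, C_2 ≅ Z^3.

Boundary ∂_1: C_1 → C_0 sends each edge [p,q] (with p < q) to q − p. For instance
  ∂[1,3] = [3] − [1].
As a 10×15 matrix over Z this has rank 8, with invariant factors (1,1,1,1,1,1,1,1).

∂_2: C_2 → C_1 maps a triangle to the signed sum of its edges. For instance
  ∂[1,5,8] = [5,8] − [1,8] + [1,5],
  ∂[0,4,6] = [4,6] − [0,6] + [0,4].
As a 15×3 matrix over Z this has rank 3, with invariant factors (1,1,1).

Now H_k = ker ∂_k / im ∂_{k+1}, so:

  H_0: rank C_0 − rank ∂_1 = 10 − 8 = 2, and the invariant factors of ∂_1 are all 1, so H_0 = Z^2.
  H_1: rank ker ∂_1 − rank ∂_2 = (15 − 8) − 3 = 4, and the invariant factors of ∂_2 are all 1, so H_1 = Z^4.
  H_2: rank ker ∂_2 − rank ∂_3 = (3 − 3) − 0 = 0, and there is no ∂_3, so H_2 = 0.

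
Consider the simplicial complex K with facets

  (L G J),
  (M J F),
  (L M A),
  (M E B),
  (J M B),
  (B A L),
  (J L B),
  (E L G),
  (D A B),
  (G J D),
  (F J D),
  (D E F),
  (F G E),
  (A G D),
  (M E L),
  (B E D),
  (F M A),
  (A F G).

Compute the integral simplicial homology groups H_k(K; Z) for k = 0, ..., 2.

Order the vertices as A < B < D < E < F < G < J < L < M. Listing each simplex with vertices in this order, K has dimension 2 with simplices:

  0-simplices (9): A, B, D, E, F, G, J, L, M
  1-simplices (27): AB, AD, AF, AG, AL, AM, BD, BE, BJ, BL, BM, DE, DF, DG, DJ, EF, EG, EL, EM, FG, FJ, FM, GJ, GL, JL, JM, LM
  2-simplices (18): ABD, ABL, ADG, AFG, AFM, ALM, BDE, BEM, BJL, BJM, DEF, DFJ, DGJ, EFG, EGL, ELM, FJM, GJL

giving chain groups C_0 ≅ Z^9, C_1 ≅ Z^27, C_2 ≅ Z^18.

∂_1: C_1 → C_0 is given by ∂[p,q] = [q] − [p]. For instance
  ∂DJ = J − D.
This gives a 9×27 integer matrix of rank 8; reducing to Smith normal form yields diagonal entries (1,1,1,1,1,1,1,1).

The boundary map ∂_2: C_2 → C_1 sends each 2-simplex [p,q,r] to [q,r] − [p,r] + [p,q]. For instance
  ∂BEM = EM − BM + BE,
  ∂AFM = FM − AM + AF.
The resulting 27×18 matrix has rank 18, and its Smith normal form has invariant factors (1,1,1,1,1,1,1,1,1,1,1,1,1,1,1,1,1,2).

Now H_k = ker ∂_k / im ∂_{k+1}, so:

  H_0: rank C_0 − rank ∂_1 = 9 − 8 = 1, and the invariant factors of ∂_1 are all 1, so H_0 = Z.
  H_1: rank ker ∂_1 − rank ∂_2 = (27 − 8) − 18 = 1, and ∂_2 has invariant factor 2 > 1, so H_1 = Z ⊕ Z/2.
  H_2: rank ker ∂_2 − rank ∂_3 = (18 − 18) − 0 = 0, and there is no ∂_3, so H_2 = 0.

H_0 ≅ Z,  H_1 ≅ Z ⊕ Z/2,  H_2 = 0.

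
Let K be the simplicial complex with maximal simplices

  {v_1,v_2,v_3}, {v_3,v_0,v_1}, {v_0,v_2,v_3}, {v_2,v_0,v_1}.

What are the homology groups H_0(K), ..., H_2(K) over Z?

H_0 = Z,  H_1 = 0,  H_2 = Z.

Fix the vertex order v_0 < v_1 < v_2 < v_3 and write every simplex with vertices in increasing order. Then dim K = 2 and the simplices of K are:

  0-simplices (4): [v_0], [v_1], [v_2], [v_3]
  1-simplices (6): [v_0,v_1], [v_0,v_2], [v_0,v_3], [v_1,v_2], [v_1,v_3], [v_2,v_3]
  2-simplices (4): [v_0,v_1,v_2], [v_0,v_1,v_3], [v_0,v_2,v_3], [v_1,v_2,v_3]

giving chain groups C_0 ≅ Z^4, C_1 ≅ Z^6, C_2 ≅ Z^4.

∂_1: C_1 → C_0 sends each edge [p,q] (with p < q) to q − p. For instance
  ∂[v_0,v_2] = [v_2] − [v_0].
The resulting 4×6 matrix has rank 3, and its Smith normal form has invariant factors (1,1,1).

The boundary map ∂_2: C_2 → C_1 sends each 2-simplex [p,q,r] to [q,r] − [p,r] + [p,q]. For instance
  ∂[v_1,v_2,v_3] = [v_2,v_3] − [v_1,v_3] + [v_1,v_2],
  ∂[v_0,v_2,v_3] = [v_2,v_3] − [v_0,v_3] + [v_0,v_2].
As a 6×4 matrix over Z this has rank 3, with invariant factors (1,1,1).

From H_k ≅ ker(∂_k) / im(∂_{k+1}) we obtain:

  H_0: rank C_0 − rank ∂_1 = 4 − 3 = 1, and the invariant factors of ∂_1 are all 1, so H_0 = Z.
  H_1: rank ker ∂_1 − rank ∂_2 = (6 − 3) − 3 = 0, and the invariant factors of ∂_2 are all 1, so H_1 = 0.
  H_2: rank ker ∂_2 − rank ∂_3 = (4 − 3) − 0 = 1, and there is no ∂_3, so H_2 = Z.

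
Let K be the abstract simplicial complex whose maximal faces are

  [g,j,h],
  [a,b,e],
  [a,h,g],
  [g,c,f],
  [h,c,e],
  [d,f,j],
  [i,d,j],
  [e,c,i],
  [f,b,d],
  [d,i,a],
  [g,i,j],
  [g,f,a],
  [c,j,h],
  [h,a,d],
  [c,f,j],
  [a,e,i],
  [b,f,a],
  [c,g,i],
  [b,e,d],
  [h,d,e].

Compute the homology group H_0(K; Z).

K has 10 vertices, 30 edges, 20 triangles.
rank ∂_0 = 0, rank ∂_1 = 9 ⇒ b_0 = 10 − 0 − 9 = 1; all invariant factors of ∂_1 are 1 so no torsion. So H_0 ≅ Z.

H_0 ≅ Z.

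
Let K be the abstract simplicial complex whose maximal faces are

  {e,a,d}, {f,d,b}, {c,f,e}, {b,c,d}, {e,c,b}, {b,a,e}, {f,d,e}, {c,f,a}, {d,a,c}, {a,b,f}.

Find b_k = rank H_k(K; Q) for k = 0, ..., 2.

Order the vertices as a < b < c < d < e < f. Listing each simplex with vertices in this order, K has dimension 2 with simplices:

  0-simplices (6): a, b, c, d, e, f
  1-simplices (15): ab, ac, ad, ae, af, bc, bd, be, bf, cd, ce, cf, de, df, ef
  2-simplices (10): abe, abf, acd, acf, ade, bcd, bce, bdf, cef, def

Hence C_0 ≅ Z^6, C_1 ≅ Z^15, C_2 ≅ Z^10.

∂_1: C_1 → C_0 is given by ∂[p,q] = [q] − [p]. For instance
  ∂af = f − a.
This gives a 6×15 integer matrix of rank 5; reducing to Smith normal form yields diagonal entries (1,1,1,1,1).

The boundary map ∂_2: C_2 → C_1 maps a triangle to the signed sum of its edges. For instance
  ∂acf = cf − af + ac,
  ∂bcd = cd − bd + bc.
The resulting 15×10 matrix has rank 10, and its Smith normal form has invariant factors (1,1,1,1,1,1,1,1,1,2).

Reading off H_k = ker ∂_k / im ∂_{k+1}:

  H_0: rank C_0 − rank ∂_1 = 6 − 5 = 1, and the invariant factors of ∂_1 are all 1, so H_0 = Z.
  H_1: rank ker ∂_1 − rank ∂_2 = (15 − 5) − 10 = 0, and ∂_2 has invariant factor 2 > 1, so H_1 = Z/2Z.
  H_2: rank ker ∂_2 − rank ∂_3 = (10 − 10) − 0 = 0, and there is no ∂_3, so H_2 = 0.

Hence the Betti numbers are b_0 = 1, b_1 = 0, b_2 = 0.

b_0 = 1, b_1 = 0, b_2 = 0.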